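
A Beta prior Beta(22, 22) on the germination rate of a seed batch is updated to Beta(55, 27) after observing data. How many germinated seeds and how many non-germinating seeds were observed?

33 germinated seeds and 5 non-germinating seeds

Beta is conjugate to the binomial likelihood: posterior = Beta(α+s, β+f).
Match parameters: s=55−22=33, f=27−22=5.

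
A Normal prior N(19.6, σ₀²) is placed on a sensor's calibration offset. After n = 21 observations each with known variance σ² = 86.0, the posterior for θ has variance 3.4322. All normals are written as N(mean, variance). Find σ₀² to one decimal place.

Posterior precision equals prior precision plus data precision: 1/σ_n² = 1/σ₀² + n/σ².
So 1/σ₀² = 1/3.4322 − 21/86.0 = 0.291358 − 0.244186 = 0.047172.
Hence σ₀² = 1/0.047172 ≈ 21.2.

σ₀² = 21.2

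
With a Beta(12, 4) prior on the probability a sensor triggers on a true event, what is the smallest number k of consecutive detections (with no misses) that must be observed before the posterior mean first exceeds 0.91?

After k detections and 0 misses the posterior is Beta(12+k, 4), with mean (12+k)/(12+4+k).
Set (12+k)/(16+k) > 0.91 and solve: k > (0.91·16 − 12)/(1 − 0.91) = 28.444.
The smallest integer exceeding 28.444 is 29, and checking k=29: (41)/(45) = 0.9111 > 0.91.

k = 29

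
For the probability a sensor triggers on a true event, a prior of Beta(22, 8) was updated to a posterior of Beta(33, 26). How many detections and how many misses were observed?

Under Beta–binomial conjugacy the posterior parameters are (a+s, b+f).
So s = 33 − 22 = 11 and f = 26 − 8 = 18.

11 detections and 18 misses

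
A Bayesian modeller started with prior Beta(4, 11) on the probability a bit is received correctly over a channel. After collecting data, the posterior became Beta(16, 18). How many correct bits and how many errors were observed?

12 correct bits and 7 errors

Beta is conjugate to the binomial likelihood: posterior = Beta(α+s, β+f).
So s = 16 − 4 = 12 and f = 18 − 11 = 7.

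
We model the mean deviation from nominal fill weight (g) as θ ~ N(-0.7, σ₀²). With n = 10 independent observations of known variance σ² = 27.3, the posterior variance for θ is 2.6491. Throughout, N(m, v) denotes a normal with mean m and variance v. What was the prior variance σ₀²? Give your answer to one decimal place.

σ₀² = 89.4

Posterior precision equals prior precision plus data precision: 1/σ_n² = 1/σ₀² + n/σ².
So 1/σ₀² = 1/2.6491 − 10/27.3 = 0.377487 − 0.366300 = 0.011187.
Hence σ₀² = 1/0.011187 ≈ 89.4.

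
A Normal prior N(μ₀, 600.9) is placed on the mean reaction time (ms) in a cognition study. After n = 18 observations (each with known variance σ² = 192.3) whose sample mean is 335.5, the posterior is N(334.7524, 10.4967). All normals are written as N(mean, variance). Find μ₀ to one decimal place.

μ₀ = 292.7

The posterior mean is a precision-weighted average: μ_n = (τ₀μ₀ + τ_data·x̄)/(τ₀+τ_data), with τ₀=1/σ₀² and τ_data=n/σ².
Here τ₀ = 1/600.9 = 0.001664 and τ_data = 18/192.3 = 0.093604, so τ_n = 0.095268.
Rearranging for μ₀: μ₀ = (μ_n·τ_n − τ_data·x̄)/τ₀ = (334.7524·0.095268 − 0.093604·335.5) / 0.001664 = 0.487050/0.001664 ≈ 292.7.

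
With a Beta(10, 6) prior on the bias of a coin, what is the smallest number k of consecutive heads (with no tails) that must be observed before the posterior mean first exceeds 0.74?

After k heads and 0 tails the posterior is Beta(10+k, 6), with mean (10+k)/(10+6+k).
Set (10+k)/(16+k) > 0.74 and solve: k > (0.74·16 − 10)/(1 − 0.74) = 7.077.
The smallest integer exceeding 7.077 is 8.

k = 8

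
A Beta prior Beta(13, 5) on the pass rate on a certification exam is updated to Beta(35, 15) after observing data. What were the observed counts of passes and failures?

Under Beta–binomial conjugacy the posterior parameters are (a+s, b+f).
So s = 35 − 13 = 22 and f = 15 − 5 = 10.

22 passes and 10 failures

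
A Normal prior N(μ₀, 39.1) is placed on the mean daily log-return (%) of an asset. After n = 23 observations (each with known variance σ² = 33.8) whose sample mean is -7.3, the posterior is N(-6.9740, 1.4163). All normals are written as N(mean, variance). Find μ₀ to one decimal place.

μ₀ = 1.7

The posterior mean is a precision-weighted average: μ_n = (τ₀μ₀ + τ_data·x̄)/(τ₀+τ_data), with τ₀=1/σ₀² and τ_data=n/σ².
Here τ₀ = 1/39.1 = 0.025575 and τ_data = 23/33.8 = 0.680473, so τ_n = 0.706048.
Rearranging for μ₀: μ₀ = (μ_n·τ_n − τ_data·x̄)/τ₀ = (-6.9740·0.706048 − 0.680473·-7.3) / 0.025575 = 0.043474/0.025575 ≈ 1.7.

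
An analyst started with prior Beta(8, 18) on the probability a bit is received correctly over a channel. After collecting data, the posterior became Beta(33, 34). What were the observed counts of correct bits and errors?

25 correct bits and 16 errors

Beta is conjugate to the binomial likelihood: posterior = Beta(a+s, b+f).
So s = 33 − 8 = 25 and f = 34 − 18 = 16.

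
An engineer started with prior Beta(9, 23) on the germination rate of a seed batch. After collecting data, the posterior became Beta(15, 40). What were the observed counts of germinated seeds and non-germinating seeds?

6 germinated seeds and 17 non-germinating seeds

Under Beta–binomial conjugacy the posterior parameters are (a+s, b+f).
So s = 15 − 9 = 6 and f = 40 − 23 = 17.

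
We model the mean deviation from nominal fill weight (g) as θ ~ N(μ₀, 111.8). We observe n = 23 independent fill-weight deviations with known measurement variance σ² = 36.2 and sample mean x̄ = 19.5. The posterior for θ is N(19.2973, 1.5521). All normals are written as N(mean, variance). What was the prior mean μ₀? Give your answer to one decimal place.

The posterior mean is a precision-weighted average: μ_n = (τ₀μ₀ + τ_data·x̄)/(τ₀+τ_data), with τ₀=1/σ₀² and τ_data=n/σ².
Here τ₀ = 1/111.8 = 0.008945 and τ_data = 23/36.2 = 0.635359, so τ_n = 0.644304.
Rearranging for μ₀: μ₀ = (μ_n·τ_n − τ_data·x̄)/τ₀ = (19.2973·0.644304 − 0.635359·19.5) / 0.008945 = 0.043827/0.008945 ≈ 4.9.

μ₀ = 4.9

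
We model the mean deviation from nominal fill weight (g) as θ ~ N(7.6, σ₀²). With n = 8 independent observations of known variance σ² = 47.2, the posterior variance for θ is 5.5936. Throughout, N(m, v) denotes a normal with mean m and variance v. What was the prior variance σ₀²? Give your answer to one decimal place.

σ₀² = 107.7

Posterior precision equals prior precision plus data precision: 1/σ_n² = 1/σ₀² + n/σ².
So 1/σ₀² = 1/5.5936 − 8/47.2 = 0.178776 − 0.169492 = 0.009284.
Hence σ₀² = 1/0.009284 ≈ 107.7.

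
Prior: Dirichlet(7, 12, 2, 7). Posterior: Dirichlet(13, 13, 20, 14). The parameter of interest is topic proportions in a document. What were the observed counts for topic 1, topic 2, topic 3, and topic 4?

counts (6, 1, 18, 7)

For a Dirichlet(α) prior with multinomial counts c, the posterior is Dirichlet(α + c) componentwise.
Counts are posterior − prior componentwise: 13−7=6, 13−12=1, 20−2=18, 14−7=7.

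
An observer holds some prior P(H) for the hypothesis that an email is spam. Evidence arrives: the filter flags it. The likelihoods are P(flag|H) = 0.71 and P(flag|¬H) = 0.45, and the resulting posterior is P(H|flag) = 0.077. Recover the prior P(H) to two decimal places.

Bayes' rule in odds form gives O(H|E) = O(H)·[P(E|H)/P(E|¬H)], hence O(H) = O(H|E)/LR.
Posterior odds = 0.077/(1−0.077) = 0.0834. LR = 0.71/0.45 = 1.5778.
Prior odds = 0.0834/1.5778 = 0.0529, so P(H) = 0.0529/(1+0.0529) ≈ 0.05.

P(H) = 0.05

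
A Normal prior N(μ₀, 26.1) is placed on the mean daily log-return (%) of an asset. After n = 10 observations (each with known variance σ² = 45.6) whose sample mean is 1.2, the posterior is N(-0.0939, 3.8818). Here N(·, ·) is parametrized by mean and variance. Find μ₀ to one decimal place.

μ₀ = -7.5

The posterior mean is a precision-weighted average: μ_n = (τ₀μ₀ + τ_data·x̄)/(τ₀+τ_data), with τ₀=1/σ₀² and τ_data=n/σ².
Here τ₀ = 1/26.1 = 0.038314 and τ_data = 10/45.6 = 0.219298, so τ_n = 0.257612.
Rearranging for μ₀: μ₀ = (μ_n·τ_n − τ_data·x̄)/τ₀ = (-0.0939·0.257612 − 0.219298·1.2) / 0.038314 = -0.287347/0.038314 ≈ -7.5.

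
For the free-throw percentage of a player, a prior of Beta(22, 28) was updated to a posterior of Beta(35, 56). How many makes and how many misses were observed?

13 makes and 28 misses

A Beta(α, β) prior with s successes and f failures in binomial data gives a Beta(α+s, β+f) posterior.
Match parameters: s=35−22=13, f=56−28=28.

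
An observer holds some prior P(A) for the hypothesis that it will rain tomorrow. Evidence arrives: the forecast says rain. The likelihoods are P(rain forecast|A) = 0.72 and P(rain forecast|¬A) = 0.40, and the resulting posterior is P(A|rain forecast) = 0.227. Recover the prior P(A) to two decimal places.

P(A) = 0.14

In odds form, posterior odds = prior odds × likelihood ratio, so prior odds = posterior odds ÷ LR.
Posterior odds = 0.227/(1−0.227) = 0.2937. LR = 0.72/0.40 = 1.8000.
Prior odds = 0.2937/1.8000 = 0.1632, so P(A) = 0.1632/(1+0.1632) ≈ 0.14.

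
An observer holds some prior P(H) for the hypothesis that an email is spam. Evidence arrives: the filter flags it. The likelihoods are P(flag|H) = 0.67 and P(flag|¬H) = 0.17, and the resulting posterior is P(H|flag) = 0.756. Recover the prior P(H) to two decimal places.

P(H) = 0.44

Bayes' rule in odds form gives O(H|E) = O(H)·[P(E|H)/P(E|¬H)], hence O(H) = O(H|E)/LR.
Posterior odds = 0.756/(1−0.756) = 3.0984. LR = 0.67/0.17 = 3.9412.
Prior odds = 3.0984/3.9412 = 0.7862, so P(H) = 0.7862/(1+0.7862) ≈ 0.44.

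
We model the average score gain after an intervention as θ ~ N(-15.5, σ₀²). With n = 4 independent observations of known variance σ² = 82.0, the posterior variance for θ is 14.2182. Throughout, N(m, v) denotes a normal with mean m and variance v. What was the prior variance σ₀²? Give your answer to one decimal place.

Posterior precision equals prior precision plus data precision: 1/σ_n² = 1/σ₀² + n/σ².
So 1/σ₀² = 1/14.2182 − 4/82.0 = 0.070332 − 0.048780 = 0.021552.
Hence σ₀² = 1/0.021552 ≈ 46.4.

σ₀² = 46.4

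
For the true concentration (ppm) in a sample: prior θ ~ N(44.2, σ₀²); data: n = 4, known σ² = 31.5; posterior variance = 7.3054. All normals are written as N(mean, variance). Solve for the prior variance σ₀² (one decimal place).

Posterior precision equals prior precision plus data precision: 1/σ_n² = 1/σ₀² + n/σ².
So 1/σ₀² = 1/7.3054 − 4/31.5 = 0.136885 − 0.126984 = 0.009901.
Hence σ₀² = 1/0.009901 ≈ 101.0.

σ₀² = 101.0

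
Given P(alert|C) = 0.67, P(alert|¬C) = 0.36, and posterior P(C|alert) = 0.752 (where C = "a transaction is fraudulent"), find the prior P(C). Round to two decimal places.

P(C) = 0.62

Bayes' rule in odds form gives O(C|E) = O(C)·[P(E|C)/P(E|¬C)], hence O(C) = O(C|E)/LR.
Posterior odds = 0.752/(1−0.752) = 3.0323. LR = 0.67/0.36 = 1.8611.
Prior odds = 3.0323/1.8611 = 1.6293, so P(C) = 1.6293/(1+1.6293) ≈ 0.62.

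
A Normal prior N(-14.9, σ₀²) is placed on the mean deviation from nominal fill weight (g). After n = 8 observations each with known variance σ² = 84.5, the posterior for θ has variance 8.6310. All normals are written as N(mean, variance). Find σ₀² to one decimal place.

For the Normal–Normal model with known σ², precisions add: τ_n = τ₀ + n/σ².
So 1/σ₀² = 1/8.6310 − 8/84.5 = 0.115861 − 0.094675 = 0.021186.
Hence σ₀² = 1/0.021186 ≈ 47.2.

σ₀² = 47.2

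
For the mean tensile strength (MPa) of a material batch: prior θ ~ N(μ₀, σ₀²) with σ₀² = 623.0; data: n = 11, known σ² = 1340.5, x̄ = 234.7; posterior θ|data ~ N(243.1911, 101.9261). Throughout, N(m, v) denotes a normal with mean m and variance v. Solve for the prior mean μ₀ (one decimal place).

With known observation variance, the Normal–Normal posterior has precision τ_n = τ₀ + n/σ² and mean μ_n = (τ₀μ₀ + (n/σ²)x̄)/τ_n.
Here τ₀ = 1/623.0 = 0.001605 and τ_data = 11/1340.5 = 0.008206, so τ_n = 0.009811.
Rearranging for μ₀: μ₀ = (μ_n·τ_n − τ_data·x̄)/τ₀ = (243.1911·0.009811 − 0.008206·234.7) / 0.001605 = 0.460000/0.001605 ≈ 286.6.

μ₀ = 286.6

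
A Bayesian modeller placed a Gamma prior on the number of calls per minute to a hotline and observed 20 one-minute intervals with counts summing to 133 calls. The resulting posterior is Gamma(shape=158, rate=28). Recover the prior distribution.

A Gamma(α, β) prior (rate parametrization) on a Poisson rate with n observations summing to S gives posterior Gamma(α+S, β+n).
So α = 158 − 133 = 25 and β = 28 − 20 = 8.

Gamma(shape=25, rate=8)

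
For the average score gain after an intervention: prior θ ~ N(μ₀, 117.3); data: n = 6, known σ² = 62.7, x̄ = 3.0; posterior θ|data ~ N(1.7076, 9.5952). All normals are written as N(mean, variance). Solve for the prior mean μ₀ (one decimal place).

The posterior mean is a precision-weighted average: μ_n = (τ₀μ₀ + τ_data·x̄)/(τ₀+τ_data), with τ₀=1/σ₀² and τ_data=n/σ².
Here τ₀ = 1/117.3 = 0.008525 and τ_data = 6/62.7 = 0.095694, so τ_n = 0.104219.
Rearranging for μ₀: μ₀ = (μ_n·τ_n − τ_data·x̄)/τ₀ = (1.7076·0.104219 − 0.095694·3.0) / 0.008525 = -0.109118/0.008525 ≈ -12.8.

μ₀ = -12.8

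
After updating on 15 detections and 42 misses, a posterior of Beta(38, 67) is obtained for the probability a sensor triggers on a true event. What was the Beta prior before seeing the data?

A Beta(a, b) prior with s successes and f failures in binomial data gives a Beta(a+s, b+f) posterior.
Subtract the data counts: 38−15=23, 67−42=25.

Beta(23, 25)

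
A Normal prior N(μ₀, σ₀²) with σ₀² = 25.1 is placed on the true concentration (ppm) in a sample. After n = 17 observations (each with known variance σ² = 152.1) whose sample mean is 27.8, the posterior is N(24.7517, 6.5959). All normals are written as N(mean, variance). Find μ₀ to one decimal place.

The posterior mean is a precision-weighted average: μ_n = (τ₀μ₀ + τ_data·x̄)/(τ₀+τ_data), with τ₀=1/σ₀² and τ_data=n/σ².
Here τ₀ = 1/25.1 = 0.039841 and τ_data = 17/152.1 = 0.111769, so τ_n = 0.151610.
Rearranging for μ₀: μ₀ = (μ_n·τ_n − τ_data·x̄)/τ₀ = (24.7517·0.151610 − 0.111769·27.8) / 0.039841 = 0.645427/0.039841 ≈ 16.2.

μ₀ = 16.2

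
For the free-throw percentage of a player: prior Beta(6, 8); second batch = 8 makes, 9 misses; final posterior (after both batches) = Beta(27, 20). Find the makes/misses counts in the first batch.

13 makes and 3 misses

Sequential conjugate updates are equivalent to a single update on the pooled data, so total successes = posterior α − prior α and total failures = posterior β − prior β.
Total across both batches: 27−6=21 makes, 20−8=12 misses.
Subtract the second batch: 21−8=13 makes and 12−9=3 misses.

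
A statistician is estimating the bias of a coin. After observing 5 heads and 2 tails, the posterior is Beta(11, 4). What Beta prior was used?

A Beta(a, b) prior with s successes and f failures in binomial data gives a Beta(a+s, b+f) posterior.
Subtract the data counts: 11−5=6, 4−2=2.

Beta(6, 2)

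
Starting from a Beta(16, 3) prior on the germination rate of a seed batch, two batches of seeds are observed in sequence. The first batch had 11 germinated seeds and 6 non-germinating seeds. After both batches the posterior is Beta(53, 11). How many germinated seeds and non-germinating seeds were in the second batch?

26 germinated seeds and 2 non-germinating seeds

Because Beta–binomial updating is additive in the counts, the combined data contributed (α_post−α_prior, β_post−β_prior) successes and failures.
Total across both batches: 53−16=37 germinated seeds, 11−3=8 non-germinating seeds.
Subtract the first batch: 37−11=26 germinated seeds and 8−6=2 non-germinating seeds.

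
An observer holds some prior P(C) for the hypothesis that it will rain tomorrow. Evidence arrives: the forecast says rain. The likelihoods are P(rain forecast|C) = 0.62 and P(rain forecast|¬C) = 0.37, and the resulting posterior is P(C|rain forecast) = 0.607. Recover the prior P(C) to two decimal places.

P(C) = 0.48

Bayes' rule in odds form gives O(C|E) = O(C)·[P(E|C)/P(E|¬C)], hence O(C) = O(C|E)/LR.
Posterior odds = 0.607/(1−0.607) = 1.5445. LR = 0.62/0.37 = 1.6757.
Prior odds = 1.5445/1.6757 = 0.9217, so P(C) = 0.9217/(1+0.9217) ≈ 0.48.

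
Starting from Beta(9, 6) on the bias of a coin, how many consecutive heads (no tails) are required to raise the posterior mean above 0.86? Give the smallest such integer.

After k heads and 0 tails the posterior is Beta(9+k, 6), with mean (9+k)/(9+6+k).
Set (9+k)/(15+k) > 0.86 and solve: k > (0.86·15 − 9)/(1 − 0.86) = 27.857.
The smallest integer exceeding 27.857 is 28.

k = 28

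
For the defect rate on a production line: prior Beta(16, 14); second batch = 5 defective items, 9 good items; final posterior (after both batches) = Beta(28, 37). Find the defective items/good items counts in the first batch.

7 defective items and 14 good items

Because Beta–binomial updating is additive in the counts, the combined data contributed (α_post−α_prior, β_post−β_prior) successes and failures.
Total across both batches: 28−16=12 defective items, 37−14=23 good items.
Subtract the second batch: 12−5=7 defective items and 23−9=14 good items.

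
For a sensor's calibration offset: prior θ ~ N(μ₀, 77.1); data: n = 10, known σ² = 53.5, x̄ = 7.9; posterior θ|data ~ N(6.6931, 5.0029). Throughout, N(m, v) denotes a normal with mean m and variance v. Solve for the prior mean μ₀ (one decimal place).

The posterior mean is a precision-weighted average: μ_n = (τ₀μ₀ + τ_data·x̄)/(τ₀+τ_data), with τ₀=1/σ₀² and τ_data=n/σ².
Here τ₀ = 1/77.1 = 0.012970 and τ_data = 10/53.5 = 0.186916, so τ_n = 0.199886.
Rearranging for μ₀: μ₀ = (μ_n·τ_n − τ_data·x̄)/τ₀ = (6.6931·0.199886 − 0.186916·7.9) / 0.012970 = -0.138779/0.012970 ≈ -10.7.

μ₀ = -10.7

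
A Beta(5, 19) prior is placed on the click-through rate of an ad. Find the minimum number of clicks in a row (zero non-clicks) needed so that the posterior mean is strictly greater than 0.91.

After k clicks and 0 non-clicks the posterior is Beta(5+k, 19), with mean (5+k)/(5+19+k).
Set (5+k)/(24+k) > 0.91 and solve: k > (0.91·24 − 5)/(1 − 0.91) = 187.111.
The smallest integer exceeding 187.111 is 188.

k = 188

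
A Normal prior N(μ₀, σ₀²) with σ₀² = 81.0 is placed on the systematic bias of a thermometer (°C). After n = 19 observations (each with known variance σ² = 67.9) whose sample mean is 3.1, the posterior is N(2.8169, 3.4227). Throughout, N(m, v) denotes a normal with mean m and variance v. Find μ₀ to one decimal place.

μ₀ = -3.6

The posterior mean is a precision-weighted average: μ_n = (τ₀μ₀ + τ_data·x̄)/(τ₀+τ_data), with τ₀=1/σ₀² and τ_data=n/σ².
Here τ₀ = 1/81.0 = 0.012346 and τ_data = 19/67.9 = 0.279823, so τ_n = 0.292169.
Rearranging for μ₀: μ₀ = (μ_n·τ_n − τ_data·x̄)/τ₀ = (2.8169·0.292169 − 0.279823·3.1) / 0.012346 = -0.044440/0.012346 ≈ -3.6.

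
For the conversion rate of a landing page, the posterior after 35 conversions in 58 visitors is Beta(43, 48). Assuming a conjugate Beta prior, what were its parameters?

Beta(8, 25)

Under Beta–binomial conjugacy the posterior parameters are (α+s, β+f).
So α = 43 − 35 = 8 and β = 48 − 23 = 25.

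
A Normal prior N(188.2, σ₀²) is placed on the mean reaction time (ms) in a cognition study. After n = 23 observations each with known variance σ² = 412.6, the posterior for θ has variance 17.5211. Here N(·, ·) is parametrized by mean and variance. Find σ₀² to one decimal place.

σ₀² = 751.9

Posterior precision equals prior precision plus data precision: 1/σ_n² = 1/σ₀² + n/σ².
So 1/σ₀² = 1/17.5211 − 23/412.6 = 0.057074 − 0.055744 = 0.001330.
Hence σ₀² = 1/0.001330 ≈ 751.9.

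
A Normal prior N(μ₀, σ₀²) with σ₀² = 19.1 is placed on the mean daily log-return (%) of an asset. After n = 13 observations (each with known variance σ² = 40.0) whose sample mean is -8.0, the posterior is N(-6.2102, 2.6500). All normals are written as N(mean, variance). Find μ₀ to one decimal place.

μ₀ = 4.9

With known observation variance, the Normal–Normal posterior has precision τ_n = τ₀ + n/σ² and mean μ_n = (τ₀μ₀ + (n/σ²)x̄)/τ_n.
Here τ₀ = 1/19.1 = 0.052356 and τ_data = 13/40.0 = 0.325000, so τ_n = 0.377356.
Rearranging for μ₀: μ₀ = (μ_n·τ_n − τ_data·x̄)/τ₀ = (-6.2102·0.377356 − 0.325000·-8.0) / 0.052356 = 0.256544/0.052356 ≈ 4.9.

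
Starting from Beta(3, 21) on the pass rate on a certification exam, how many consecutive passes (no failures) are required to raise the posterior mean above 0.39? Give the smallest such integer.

k = 11

After k passes and 0 failures the posterior is Beta(3+k, 21), with mean (3+k)/(3+21+k).
Set (3+k)/(24+k) > 0.39 and solve: k > (0.39·24 − 3)/(1 − 0.39) = 10.426.
The smallest integer exceeding 10.426 is 11.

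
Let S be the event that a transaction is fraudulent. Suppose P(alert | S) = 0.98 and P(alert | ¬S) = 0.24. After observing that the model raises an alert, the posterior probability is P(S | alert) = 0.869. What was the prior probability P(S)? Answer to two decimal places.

In odds form, posterior odds = prior odds × likelihood ratio, so prior odds = posterior odds ÷ LR.
Posterior odds = 0.869/(1−0.869) = 6.6336. LR = 0.98/0.24 = 4.0833.
Prior odds = 6.6336/4.0833 = 1.6246, so P(S) = 1.6246/(1+1.6246) ≈ 0.62.

P(S) = 0.62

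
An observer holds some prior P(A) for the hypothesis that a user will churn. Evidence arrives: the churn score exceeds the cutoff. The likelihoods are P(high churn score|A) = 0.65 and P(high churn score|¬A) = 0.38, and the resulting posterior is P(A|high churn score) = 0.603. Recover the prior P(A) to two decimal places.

P(A) = 0.47

In odds form, posterior odds = prior odds × likelihood ratio, so prior odds = posterior odds ÷ LR.
Posterior odds = 0.603/(1−0.603) = 1.5189. LR = 0.65/0.38 = 1.7105.
Prior odds = 1.5189/1.7105 = 0.8880, so P(A) = 0.8880/(1+0.8880) ≈ 0.47.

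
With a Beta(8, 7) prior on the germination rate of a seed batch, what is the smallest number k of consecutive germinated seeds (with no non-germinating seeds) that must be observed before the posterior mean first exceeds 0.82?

After k germinated seeds and 0 non-germinating seeds the posterior is Beta(8+k, 7), with mean (8+k)/(8+7+k).
Set (8+k)/(15+k) > 0.82 and solve: k > (0.82·15 − 8)/(1 − 0.82) = 23.889.
The smallest integer exceeding 23.889 is 24.

k = 24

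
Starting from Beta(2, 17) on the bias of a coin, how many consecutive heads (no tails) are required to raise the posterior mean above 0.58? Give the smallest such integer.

After k heads and 0 tails the posterior is Beta(2+k, 17), with mean (2+k)/(2+17+k).
Set (2+k)/(19+k) > 0.58 and solve: k > (0.58·19 − 2)/(1 − 0.58) = 21.476.
The smallest integer exceeding 21.476 is 22, and checking k=22: (24)/(41) = 0.5854 > 0.58.

k = 22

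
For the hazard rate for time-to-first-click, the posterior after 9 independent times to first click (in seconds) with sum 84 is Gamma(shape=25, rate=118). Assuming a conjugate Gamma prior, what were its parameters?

Gamma(shape=16, rate=34)

For an exponential likelihood with a Gamma(α, β) prior on the rate, n observations with total T give posterior Gamma(α+n, β+T).
So α = 25 − 9 = 16 and β = 118 − 84 = 34.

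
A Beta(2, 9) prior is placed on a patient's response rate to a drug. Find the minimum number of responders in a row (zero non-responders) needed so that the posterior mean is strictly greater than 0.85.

After k responders and 0 non-responders the posterior is Beta(2+k, 9), with mean (2+k)/(2+9+k).
Set (2+k)/(11+k) > 0.85 and solve: k > (0.85·11 − 2)/(1 − 0.85) = 49.000.
The smallest integer exceeding 49.000 is 50.

k = 50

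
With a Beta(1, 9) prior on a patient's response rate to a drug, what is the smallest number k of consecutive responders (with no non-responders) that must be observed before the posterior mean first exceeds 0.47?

k = 7

After k responders and 0 non-responders the posterior is Beta(1+k, 9), with mean (1+k)/(1+9+k).
Set (1+k)/(10+k) > 0.47 and solve: k > (0.47·10 − 1)/(1 − 0.47) = 6.981.
The smallest integer exceeding 6.981 is 7, and checking k=7: (8)/(17) = 0.4706 > 0.47.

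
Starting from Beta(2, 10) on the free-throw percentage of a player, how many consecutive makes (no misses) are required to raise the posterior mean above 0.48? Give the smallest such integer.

k = 8

After k makes and 0 misses the posterior is Beta(2+k, 10), with mean (2+k)/(2+10+k).
Set (2+k)/(12+k) > 0.48 and solve: k > (0.48·12 − 2)/(1 − 0.48) = 7.231.
The smallest integer exceeding 7.231 is 8, and checking k=8: (10)/(20) = 0.5000 > 0.48.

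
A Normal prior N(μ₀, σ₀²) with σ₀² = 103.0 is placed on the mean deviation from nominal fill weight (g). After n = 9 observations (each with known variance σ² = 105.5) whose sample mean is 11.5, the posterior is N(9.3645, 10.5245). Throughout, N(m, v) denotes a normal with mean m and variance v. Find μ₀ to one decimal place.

The posterior mean is a precision-weighted average: μ_n = (τ₀μ₀ + τ_data·x̄)/(τ₀+τ_data), with τ₀=1/σ₀² and τ_data=n/σ².
Here τ₀ = 1/103.0 = 0.009709 and τ_data = 9/105.5 = 0.085308, so τ_n = 0.095017.
Rearranging for μ₀: μ₀ = (μ_n·τ_n − τ_data·x̄)/τ₀ = (9.3645·0.095017 − 0.085308·11.5) / 0.009709 = -0.091255/0.009709 ≈ -9.4.

μ₀ = -9.4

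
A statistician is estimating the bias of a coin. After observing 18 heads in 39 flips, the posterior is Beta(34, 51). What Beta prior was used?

A Beta(α, β) prior with s successes and f failures in binomial data gives a Beta(α+s, β+f) posterior.
Subtract the data counts: 34−18=16, 51−21=30.

Beta(16, 30)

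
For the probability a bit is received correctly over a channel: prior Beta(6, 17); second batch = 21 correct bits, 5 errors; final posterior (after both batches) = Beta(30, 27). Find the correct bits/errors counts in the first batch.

Sequential conjugate updates are equivalent to a single update on the pooled data, so total successes = posterior α − prior α and total failures = posterior β − prior β.
Total across both batches: 30−6=24 correct bits, 27−17=10 errors.
Subtract the second batch: 24−21=3 correct bits and 10−5=5 errors.

3 correct bits and 5 errors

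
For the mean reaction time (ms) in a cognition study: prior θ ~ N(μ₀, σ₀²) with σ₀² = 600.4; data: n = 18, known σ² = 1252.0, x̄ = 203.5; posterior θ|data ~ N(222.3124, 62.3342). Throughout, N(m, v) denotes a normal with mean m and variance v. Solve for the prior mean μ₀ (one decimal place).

The posterior mean is a precision-weighted average: μ_n = (τ₀μ₀ + τ_data·x̄)/(τ₀+τ_data), with τ₀=1/σ₀² and τ_data=n/σ².
Here τ₀ = 1/600.4 = 0.001666 and τ_data = 18/1252.0 = 0.014377, so τ_n = 0.016043.
Rearranging for μ₀: μ₀ = (μ_n·τ_n − τ_data·x̄)/τ₀ = (222.3124·0.016043 − 0.014377·203.5) / 0.001666 = 0.640838/0.001666 ≈ 384.7.

μ₀ = 384.7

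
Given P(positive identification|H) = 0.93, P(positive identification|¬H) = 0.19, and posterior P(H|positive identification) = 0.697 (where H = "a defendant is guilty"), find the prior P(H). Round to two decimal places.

P(H) = 0.32

In odds form, posterior odds = prior odds × likelihood ratio, so prior odds = posterior odds ÷ LR.
Posterior odds = 0.697/(1−0.697) = 2.3003. LR = 0.93/0.19 = 4.8947.
Prior odds = 2.3003/4.8947 = 0.4700, so P(H) = 0.4700/(1+0.4700) ≈ 0.32.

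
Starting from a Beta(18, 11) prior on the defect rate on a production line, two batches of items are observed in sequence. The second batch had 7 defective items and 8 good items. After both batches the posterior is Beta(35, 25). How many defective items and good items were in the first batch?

Sequential conjugate updates are equivalent to a single update on the pooled data, so total successes = posterior α − prior α and total failures = posterior β − prior β.
Total across both batches: 35−18=17 defective items, 25−11=14 good items.
Subtract the second batch: 17−7=10 defective items and 14−8=6 good items.

10 defective items and 6 good items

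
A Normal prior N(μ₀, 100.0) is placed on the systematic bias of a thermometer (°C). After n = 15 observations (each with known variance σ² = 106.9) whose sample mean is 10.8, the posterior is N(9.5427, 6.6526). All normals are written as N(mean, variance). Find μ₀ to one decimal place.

μ₀ = -8.1

With known observation variance, the Normal–Normal posterior has precision τ_n = τ₀ + n/σ² and mean μ_n = (τ₀μ₀ + (n/σ²)x̄)/τ_n.
Here τ₀ = 1/100.0 = 0.010000 and τ_data = 15/106.9 = 0.140318, so τ_n = 0.150318.
Rearranging for μ₀: μ₀ = (μ_n·τ_n − τ_data·x̄)/τ₀ = (9.5427·0.150318 − 0.140318·10.8) / 0.010000 = -0.080995/0.010000 ≈ -8.1.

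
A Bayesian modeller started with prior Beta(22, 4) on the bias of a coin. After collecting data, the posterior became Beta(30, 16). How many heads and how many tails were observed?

A Beta(α, β) prior with s successes and f failures in binomial data gives a Beta(α+s, β+f) posterior.
So s = 30 − 22 = 8 and f = 16 − 4 = 12.

8 heads and 12 tails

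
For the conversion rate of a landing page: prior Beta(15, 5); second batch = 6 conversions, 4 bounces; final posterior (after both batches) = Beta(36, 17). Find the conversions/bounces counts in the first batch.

Because Beta–binomial updating is additive in the counts, the combined data contributed (α_post−α_prior, β_post−β_prior) successes and failures.
Total across both batches: 36−15=21 conversions, 17−5=12 bounces.
Subtract the second batch: 21−6=15 conversions and 12−4=8 bounces.

15 conversions and 8 bounces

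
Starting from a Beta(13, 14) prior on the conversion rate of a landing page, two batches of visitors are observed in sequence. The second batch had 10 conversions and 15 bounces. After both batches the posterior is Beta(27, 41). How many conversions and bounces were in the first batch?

4 conversions and 12 bounces

Sequential conjugate updates are equivalent to a single update on the pooled data, so total successes = posterior α − prior α and total failures = posterior β − prior β.
Total across both batches: 27−13=14 conversions, 41−14=27 bounces.
Subtract the second batch: 14−10=4 conversions and 27−15=12 bounces.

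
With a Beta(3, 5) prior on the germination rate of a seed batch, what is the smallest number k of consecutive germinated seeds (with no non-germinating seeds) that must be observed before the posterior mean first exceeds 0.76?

k = 13

After k germinated seeds and 0 non-germinating seeds the posterior is Beta(3+k, 5), with mean (3+k)/(3+5+k).
Set (3+k)/(8+k) > 0.76 and solve: k > (0.76·8 − 3)/(1 − 0.76) = 12.833.
The smallest integer exceeding 12.833 is 13, and checking k=13: (16)/(21) = 0.7619 > 0.76.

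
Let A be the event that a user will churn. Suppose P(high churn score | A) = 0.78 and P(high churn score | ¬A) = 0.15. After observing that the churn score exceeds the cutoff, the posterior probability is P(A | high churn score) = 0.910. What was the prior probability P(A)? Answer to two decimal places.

P(A) = 0.66

Bayes' rule in odds form gives O(A|E) = O(A)·[P(E|A)/P(E|¬A)], hence O(A) = O(A|E)/LR.
Posterior odds = 0.910/(1−0.910) = 10.1111. LR = 0.78/0.15 = 5.2000.
Prior odds = 10.1111/5.2000 = 1.9444, so P(A) = 1.9444/(1+1.9444) ≈ 0.66.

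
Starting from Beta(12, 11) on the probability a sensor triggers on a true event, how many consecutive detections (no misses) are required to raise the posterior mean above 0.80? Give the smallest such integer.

After k detections and 0 misses the posterior is Beta(12+k, 11), with mean (12+k)/(12+11+k).
Set (12+k)/(23+k) > 0.80 and solve: k > (0.80·23 − 12)/(1 − 0.80) = 32.000.
The smallest integer exceeding 32.000 is 33, and checking k=33: (45)/(56) = 0.8036 > 0.80.

k = 33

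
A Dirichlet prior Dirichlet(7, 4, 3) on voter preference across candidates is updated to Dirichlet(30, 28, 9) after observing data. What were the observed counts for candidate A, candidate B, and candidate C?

For a Dirichlet(α) prior with multinomial counts c, the posterior is Dirichlet(α + c) componentwise.
Counts are posterior − prior componentwise: 30−7=23, 28−4=24, 9−3=6.

counts (23, 24, 6)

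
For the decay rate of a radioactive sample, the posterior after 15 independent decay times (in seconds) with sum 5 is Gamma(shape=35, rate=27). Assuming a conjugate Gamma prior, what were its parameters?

Gamma–exponential conjugacy: posterior shape = α + n, posterior rate = β + Σtᵢ.
So α = 35 − 15 = 20 and β = 27 − 5 = 22.

Gamma(shape=20, rate=22)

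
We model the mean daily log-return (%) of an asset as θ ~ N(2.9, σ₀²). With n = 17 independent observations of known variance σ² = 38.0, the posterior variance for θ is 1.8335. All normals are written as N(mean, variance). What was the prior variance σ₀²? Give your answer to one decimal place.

σ₀² = 10.2

For the Normal–Normal model with known σ², precisions add: τ_n = τ₀ + n/σ².
So 1/σ₀² = 1/1.8335 − 17/38.0 = 0.545405 − 0.447368 = 0.098037.
Hence σ₀² = 1/0.098037 ≈ 10.2.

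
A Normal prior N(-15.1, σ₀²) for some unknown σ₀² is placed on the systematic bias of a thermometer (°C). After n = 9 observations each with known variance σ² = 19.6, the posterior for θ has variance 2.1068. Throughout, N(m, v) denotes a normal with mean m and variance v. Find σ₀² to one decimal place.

Posterior precision equals prior precision plus data precision: 1/σ_n² = 1/σ₀² + n/σ².
So 1/σ₀² = 1/2.1068 − 9/19.6 = 0.474654 − 0.459184 = 0.015470.
Hence σ₀² = 1/0.015470 ≈ 64.6.

σ₀² = 64.6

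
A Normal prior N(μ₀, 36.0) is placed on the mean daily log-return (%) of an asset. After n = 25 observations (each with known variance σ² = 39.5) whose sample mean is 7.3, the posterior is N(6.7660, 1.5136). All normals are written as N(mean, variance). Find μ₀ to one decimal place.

The posterior mean is a precision-weighted average: μ_n = (τ₀μ₀ + τ_data·x̄)/(τ₀+τ_data), with τ₀=1/σ₀² and τ_data=n/σ².
Here τ₀ = 1/36.0 = 0.027778 and τ_data = 25/39.5 = 0.632911, so τ_n = 0.660689.
Rearranging for μ₀: μ₀ = (μ_n·τ_n − τ_data·x̄)/τ₀ = (6.7660·0.660689 − 0.632911·7.3) / 0.027778 = -0.150029/0.027778 ≈ -5.4.

μ₀ = -5.4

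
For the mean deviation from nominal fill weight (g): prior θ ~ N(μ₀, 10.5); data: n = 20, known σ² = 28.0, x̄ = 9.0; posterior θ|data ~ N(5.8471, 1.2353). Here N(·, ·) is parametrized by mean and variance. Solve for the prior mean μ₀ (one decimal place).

The posterior mean is a precision-weighted average: μ_n = (τ₀μ₀ + τ_data·x̄)/(τ₀+τ_data), with τ₀=1/σ₀² and τ_data=n/σ².
Here τ₀ = 1/10.5 = 0.095238 and τ_data = 20/28.0 = 0.714286, so τ_n = 0.809524.
Rearranging for μ₀: μ₀ = (μ_n·τ_n − τ_data·x̄)/τ₀ = (5.8471·0.809524 − 0.714286·9.0) / 0.095238 = -1.695206/0.095238 ≈ -17.8.

μ₀ = -17.8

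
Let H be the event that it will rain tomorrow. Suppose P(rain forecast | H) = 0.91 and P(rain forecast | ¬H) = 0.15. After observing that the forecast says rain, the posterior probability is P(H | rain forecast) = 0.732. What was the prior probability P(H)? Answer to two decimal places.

P(H) = 0.31

In odds form, posterior odds = prior odds × likelihood ratio, so prior odds = posterior odds ÷ LR.
Posterior odds = 0.732/(1−0.732) = 2.7313. LR = 0.91/0.15 = 6.0667.
Prior odds = 2.7313/6.0667 = 0.4502, so P(H) = 0.4502/(1+0.4502) ≈ 0.31.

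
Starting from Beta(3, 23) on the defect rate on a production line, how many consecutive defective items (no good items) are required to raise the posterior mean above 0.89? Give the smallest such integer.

k = 184

After k defective items and 0 good items the posterior is Beta(3+k, 23), with mean (3+k)/(3+23+k).
Set (3+k)/(26+k) > 0.89 and solve: k > (0.89·26 − 3)/(1 − 0.89) = 183.091.
The smallest integer exceeding 183.091 is 184, and checking k=184: (187)/(210) = 0.8905 > 0.89.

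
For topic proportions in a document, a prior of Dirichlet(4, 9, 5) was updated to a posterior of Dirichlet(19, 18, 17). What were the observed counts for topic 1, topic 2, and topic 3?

counts (15, 9, 12)

For a Dirichlet(α) prior with multinomial counts c, the posterior is Dirichlet(α + c) componentwise.
Counts are posterior − prior componentwise: 19−4=15, 18−9=9, 17−5=12.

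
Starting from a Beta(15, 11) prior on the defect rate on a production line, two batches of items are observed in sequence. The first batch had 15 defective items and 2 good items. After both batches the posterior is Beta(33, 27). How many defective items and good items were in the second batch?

Because Beta–binomial updating is additive in the counts, the combined data contributed (α_post−α_prior, β_post−β_prior) successes and failures.
Total across both batches: 33−15=18 defective items, 27−11=16 good items.
Subtract the first batch: 18−15=3 defective items and 16−2=14 good items.

3 defective items and 14 good items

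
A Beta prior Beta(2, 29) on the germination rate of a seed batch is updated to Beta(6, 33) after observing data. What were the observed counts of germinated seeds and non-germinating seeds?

4 germinated seeds and 4 non-germinating seeds

A Beta(α, β) prior with s successes and f failures in binomial data gives a Beta(α+s, β+f) posterior.
Match parameters: s=6−2=4, f=33−29=4.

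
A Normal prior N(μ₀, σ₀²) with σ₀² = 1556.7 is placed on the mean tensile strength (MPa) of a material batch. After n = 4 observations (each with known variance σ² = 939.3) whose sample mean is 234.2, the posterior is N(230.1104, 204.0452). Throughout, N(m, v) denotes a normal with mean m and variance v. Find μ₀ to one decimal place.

With known observation variance, the Normal–Normal posterior has precision τ_n = τ₀ + n/σ² and mean μ_n = (τ₀μ₀ + (n/σ²)x̄)/τ_n.
Here τ₀ = 1/1556.7 = 0.000642 and τ_data = 4/939.3 = 0.004258, so τ_n = 0.004900.
Rearranging for μ₀: μ₀ = (μ_n·τ_n − τ_data·x̄)/τ₀ = (230.1104·0.004900 − 0.004258·234.2) / 0.000642 = 0.130317/0.000642 ≈ 203.0.

μ₀ = 203.0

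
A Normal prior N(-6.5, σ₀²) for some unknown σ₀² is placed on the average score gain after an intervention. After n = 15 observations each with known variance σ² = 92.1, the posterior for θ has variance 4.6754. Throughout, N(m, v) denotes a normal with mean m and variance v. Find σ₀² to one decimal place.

σ₀² = 19.6

For the Normal–Normal model with known σ², precisions add: τ_n = τ₀ + n/σ².
So 1/σ₀² = 1/4.6754 − 15/92.1 = 0.213885 − 0.162866 = 0.051019.
Hence σ₀² = 1/0.051019 ≈ 19.6.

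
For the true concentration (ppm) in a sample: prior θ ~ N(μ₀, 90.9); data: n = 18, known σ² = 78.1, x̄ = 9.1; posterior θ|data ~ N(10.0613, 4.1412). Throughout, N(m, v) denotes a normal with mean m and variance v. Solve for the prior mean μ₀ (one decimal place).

With known observation variance, the Normal–Normal posterior has precision τ_n = τ₀ + n/σ² and mean μ_n = (τ₀μ₀ + (n/σ²)x̄)/τ_n.
Here τ₀ = 1/90.9 = 0.011001 and τ_data = 18/78.1 = 0.230474, so τ_n = 0.241475.
Rearranging for μ₀: μ₀ = (μ_n·τ_n − τ_data·x̄)/τ₀ = (10.0613·0.241475 − 0.230474·9.1) / 0.011001 = 0.332239/0.011001 ≈ 30.2.

μ₀ = 30.2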